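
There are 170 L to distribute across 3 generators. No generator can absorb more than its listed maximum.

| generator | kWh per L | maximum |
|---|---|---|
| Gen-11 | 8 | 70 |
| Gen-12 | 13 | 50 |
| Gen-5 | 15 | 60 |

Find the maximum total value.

Rank by kWh per L: Gen-5 15 > Gen-12 13 > Gen-11 8.
Gen-5 takes 60 to reach its cap of 60 → 110 left.
Gen-12 takes 50 to reach its cap of 50 → 60 left.
Only 60 left; Gen-11 takes them to reach 60.
Total = 8×60 + 13×50 + 15×60 = 2030.

2030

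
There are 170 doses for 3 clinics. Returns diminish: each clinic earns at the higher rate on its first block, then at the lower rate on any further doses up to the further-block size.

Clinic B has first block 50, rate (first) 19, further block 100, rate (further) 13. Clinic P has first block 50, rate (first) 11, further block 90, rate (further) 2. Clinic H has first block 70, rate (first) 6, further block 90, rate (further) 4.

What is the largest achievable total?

2470

Treat each block as its own option and order by rate: Clinic B/first 19 > Clinic B/second 13 > Clinic P/first 11 > Clinic H/first 6 > Clinic H/second 4 > Clinic P/second 2.
Clinic B/first (19): +50 — 120 left.
Clinic B/second (13): +100 — 20 left.
20 remain; put them into Clinic P first at 11.
Total = 19×50 + 13×100 + 11×20 = 2470.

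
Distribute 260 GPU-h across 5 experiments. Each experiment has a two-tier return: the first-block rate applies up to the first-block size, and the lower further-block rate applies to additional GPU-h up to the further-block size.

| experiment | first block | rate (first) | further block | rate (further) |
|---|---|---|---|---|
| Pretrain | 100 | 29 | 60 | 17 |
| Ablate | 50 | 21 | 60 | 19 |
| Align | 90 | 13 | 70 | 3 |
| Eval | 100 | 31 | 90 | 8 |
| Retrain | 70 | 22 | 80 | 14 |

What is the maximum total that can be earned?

Rank every tier by rate: Eval/first 31 > Pretrain/first 29 > Retrain/first 22 > Ablate/first 21 > Ablate/second 19 > Pretrain/second 17 > Retrain/second 14 > Align/first 13 > Eval/second 8 > Align/second 3.
Eval first at 31: fill all 100 — 160 left.
Pretrain first at 29: fill all 100 — 60 left.
Retrain first at 22: only 60 left, fill 60.
Total = 31×100 + 29×100 + 22×60 = 7320.

7320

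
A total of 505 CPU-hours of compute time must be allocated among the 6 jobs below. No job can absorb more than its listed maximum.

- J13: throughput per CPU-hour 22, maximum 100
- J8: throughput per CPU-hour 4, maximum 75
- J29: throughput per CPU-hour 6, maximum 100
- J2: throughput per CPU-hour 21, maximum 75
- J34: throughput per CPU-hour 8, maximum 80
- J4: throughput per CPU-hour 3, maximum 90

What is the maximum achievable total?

Order the jobs by throughput per CPU-hour: J13 22 > J2 21 > J34 8 > J29 6 > J8 4 > J4 3.
J13: +100 to 100 (cap) — 405 left.
Give J2 75 to hit its cap of 75 — 330 left.
J34: +80 to 80 (cap) — 250 left.
J29: +100 to 100 (cap) — 150 left.
Give J8 75 to hit its cap of 75 — 75 left.
J4 has room for 90 but only 75 remain, so it gets 75.
Total = 22×100 + 4×75 + 6×100 + 21×75 + 8×80 + 3×75 = 5540.

5540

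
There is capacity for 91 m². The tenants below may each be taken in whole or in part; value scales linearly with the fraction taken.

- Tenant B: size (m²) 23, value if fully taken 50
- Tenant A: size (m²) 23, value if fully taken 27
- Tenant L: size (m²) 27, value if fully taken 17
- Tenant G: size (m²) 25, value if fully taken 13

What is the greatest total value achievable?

Best value per unit of size first: Tenant B 50/23≈2.17, Tenant A 27/23≈1.17, Tenant L 17/27≈0.63, Tenant G 13/25≈0.52.
All 23 m² of Tenant B fit (value 50) ; 68 remain.
Tenant A: take in full, 23 m² for value 27 ; 45 left.
Take all of Tenant L (27 m², value 17) ; 18 m² left.
Only 18 m² remain; take 18/25 of Tenant G for value 13×18/25 = 9.36.
Total value = 103.36.

103.36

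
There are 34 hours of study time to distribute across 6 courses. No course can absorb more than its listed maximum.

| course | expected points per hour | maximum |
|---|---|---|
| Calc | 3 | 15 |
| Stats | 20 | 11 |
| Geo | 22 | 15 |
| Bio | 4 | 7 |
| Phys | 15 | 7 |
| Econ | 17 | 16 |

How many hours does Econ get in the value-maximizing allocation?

Order the courses by expected points per hour: Geo 22 > Stats 20 > Econ 17 > Phys 15 > Bio 4 > Calc 3.
Geo: +15 to 15 (cap) → 19 left.
Give Stats 11 to hit its cap of 11 → 8 left.
Econ: +8 (room for 16) → 8. Pool exhausted.

8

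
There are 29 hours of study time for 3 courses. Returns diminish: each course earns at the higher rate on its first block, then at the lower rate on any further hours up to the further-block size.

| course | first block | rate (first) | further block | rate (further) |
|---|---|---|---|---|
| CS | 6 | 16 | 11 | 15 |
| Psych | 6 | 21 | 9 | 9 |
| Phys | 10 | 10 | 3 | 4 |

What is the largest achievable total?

Rank every tier by rate: Psych/T1 21 > CS/T1 16 > CS/T2 15 > Phys/T1 10 > Psych/T2 9 > Phys/T2 4.
Fill Psych T1 block (6 at 21) — 23 left.
CS/T1 (16): +6 — 17 left.
CS/T2 (15): +11 — 6 left.
Phys T1 at 10: only 6 left, fill 6.
Total = 21×6 + 16×6 + 15×11 + 10×6 = 447.

447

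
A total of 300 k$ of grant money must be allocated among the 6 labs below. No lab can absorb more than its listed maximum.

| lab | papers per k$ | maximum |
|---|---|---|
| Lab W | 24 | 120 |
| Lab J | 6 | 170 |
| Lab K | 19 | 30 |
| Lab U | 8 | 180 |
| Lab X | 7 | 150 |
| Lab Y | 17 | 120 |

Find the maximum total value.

Rank by papers per k$: Lab W 24 > Lab K 19 > Lab Y 17 > Lab U 8 > Lab X 7 > Lab J 6.
Give Lab W 120 to hit its cap of 120 → 180 left.
Lab K takes 30 to reach its cap of 30 → 150 left.
Give Lab Y 120 to hit its cap of 120 → 30 left.
Lab U: +30 (room for 180) → 30. Pool exhausted.
Total = 24×120 + 19×30 + 8×30 + 17×120 = 5730.

5730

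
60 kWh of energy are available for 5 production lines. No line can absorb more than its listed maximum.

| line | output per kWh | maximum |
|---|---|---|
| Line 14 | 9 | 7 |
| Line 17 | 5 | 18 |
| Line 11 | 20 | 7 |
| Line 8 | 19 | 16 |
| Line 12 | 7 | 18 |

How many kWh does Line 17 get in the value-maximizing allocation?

12

Highest output per kWh first: Line 11 20 > Line 8 19 > Line 14 9 > Line 12 7 > Line 17 5.
Give Line 11 7 to hit its cap of 7 ; 53 left.
Give Line 8 16 to hit its cap of 16 ; 37 left.
Line 14 takes 7 to reach its cap of 7 ; 30 left.
Give Line 12 18 to hit its cap of 18 ; 12 left.
Only 12 left; Line 17 takes them to reach 12.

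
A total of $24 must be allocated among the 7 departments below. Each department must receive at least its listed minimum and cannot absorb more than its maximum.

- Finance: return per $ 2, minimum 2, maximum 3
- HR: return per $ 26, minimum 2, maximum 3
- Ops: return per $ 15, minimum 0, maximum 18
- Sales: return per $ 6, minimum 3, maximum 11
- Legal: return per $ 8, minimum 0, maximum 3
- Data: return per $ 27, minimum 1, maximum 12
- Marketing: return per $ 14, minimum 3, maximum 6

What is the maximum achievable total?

Meeting every minimum uses 2+2+0+3+0+1+3 = 11 $, leaving 13.
Rank by return per $: Data 27 > HR 26 > Ops 15 > Marketing 14 > Legal 8 > Sales 6 > Finance 2.
Data takes 11 more to reach its cap of 12 → 2 left.
Give HR 1 more to hit its cap of 3 → 1 left.
Only 1 left; Ops takes them to reach 1.
Total = 2×2 + 26×3 + 15×1 + 6×3 + 27×12 + 14×3 = 481.

481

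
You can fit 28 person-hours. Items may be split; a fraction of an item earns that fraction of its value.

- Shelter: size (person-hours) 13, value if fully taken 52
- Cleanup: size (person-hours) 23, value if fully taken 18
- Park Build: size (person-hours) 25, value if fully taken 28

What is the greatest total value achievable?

68.8

Best value per unit of size first: Shelter 52/13≈4, Park Build 28/25≈1.12, Cleanup 18/23≈0.783.
All 13 person-hours of Shelter fit (value 52) — 15 remain.
15 person-hours left: a 15/25 share of Park Build gives 28×15/25 = 16.8.
Total value = 68.8.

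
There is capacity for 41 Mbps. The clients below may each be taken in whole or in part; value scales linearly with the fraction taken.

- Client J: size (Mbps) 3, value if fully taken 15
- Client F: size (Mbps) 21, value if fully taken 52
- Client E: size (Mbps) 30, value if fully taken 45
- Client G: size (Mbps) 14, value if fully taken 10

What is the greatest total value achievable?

Best value per unit of size first: Client J 15/3≈5, Client F 52/21≈2.48, Client E 45/30≈1.5, Client G 10/14≈0.714.
Client J: take in full, 3 Mbps for value 15 — 38 left.
Client F: take in full, 21 Mbps for value 52 — 17 left.
Only 17 Mbps remain; take 17/30 of Client E for value 45×17/30 = 25.5.
Total value = 92.5.

92.5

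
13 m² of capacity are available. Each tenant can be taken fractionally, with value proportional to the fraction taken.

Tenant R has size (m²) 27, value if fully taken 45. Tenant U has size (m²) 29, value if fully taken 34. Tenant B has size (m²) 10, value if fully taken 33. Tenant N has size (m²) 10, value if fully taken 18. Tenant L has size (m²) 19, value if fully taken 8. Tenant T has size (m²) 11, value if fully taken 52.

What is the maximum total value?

Best value per unit of size first: Tenant T 52/11≈4.73, Tenant B 33/10≈3.3, Tenant N 18/10≈1.8, Tenant R 45/27≈1.67, Tenant U 34/29≈1.17, Tenant L 8/19≈0.421.
All 11 m² of Tenant T fit (value 52) — 2 remain.
2 m² left: a 2/10 share of Tenant B gives 33×2/10 = 6.6.
Total value = 58.6.

58.6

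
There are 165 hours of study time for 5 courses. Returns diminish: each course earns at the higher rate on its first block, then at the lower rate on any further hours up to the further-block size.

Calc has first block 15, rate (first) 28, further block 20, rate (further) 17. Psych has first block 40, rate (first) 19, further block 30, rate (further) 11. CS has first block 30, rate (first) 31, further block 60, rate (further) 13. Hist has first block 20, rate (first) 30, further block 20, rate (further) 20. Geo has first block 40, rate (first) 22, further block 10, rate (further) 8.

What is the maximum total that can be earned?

3990

Treat each block as its own option and order by rate: CS/T1 31 > Hist/T1 30 > Calc/T1 28 > Geo/T1 22 > Hist/T2 20 > Psych/T1 19 > Calc/T2 17 > CS/T2 13 > Psych/T2 11 > Geo/T2 8.
Fill CS T1 block (30 at 31) ; 135 left.
Hist T1 at 30: fill all 20 ; 115 left.
Calc T1 at 28: fill all 15 ; 100 left.
Fill Geo T1 block (40 at 22) ; 60 left.
Hist T2 at 20: fill all 20 ; 40 left.
Psych T1 at 19: fill all 40 ; 0 left.
Total = 31×30 + 30×20 + 28×15 + 22×40 + 20×20 + 19×40 = 3990.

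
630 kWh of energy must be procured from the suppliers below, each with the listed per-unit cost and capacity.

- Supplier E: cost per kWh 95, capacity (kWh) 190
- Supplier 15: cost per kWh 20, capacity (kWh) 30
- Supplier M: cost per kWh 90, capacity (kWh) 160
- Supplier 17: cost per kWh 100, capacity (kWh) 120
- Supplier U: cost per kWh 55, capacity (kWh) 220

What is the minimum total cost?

48150

Use suppliers in increasing cost order.
Supplier 15 (20): use full 30 → 600 kWh to go.
Supplier U (55): use full 220 → 380 kWh to go.
Supplier M (90): use full 160 → 220 kWh to go.
Supplier E at 95: take all 190 kWh → 30 still needed.
Take 30 from Supplier 17 at 100 to finish.
Cost = 30×20 + 220×55 + 160×90 + 190×95 + 30×100 = 48150.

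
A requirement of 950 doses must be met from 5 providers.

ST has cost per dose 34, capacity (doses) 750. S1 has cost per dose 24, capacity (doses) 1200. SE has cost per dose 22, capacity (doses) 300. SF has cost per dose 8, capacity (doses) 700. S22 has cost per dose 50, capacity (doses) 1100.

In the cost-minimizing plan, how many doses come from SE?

250

Cheapest first:
SF at 8: take all 700 doses → 250 still needed.
Take 250 from SE at 22 to finish.
S1, ST, S22: unused.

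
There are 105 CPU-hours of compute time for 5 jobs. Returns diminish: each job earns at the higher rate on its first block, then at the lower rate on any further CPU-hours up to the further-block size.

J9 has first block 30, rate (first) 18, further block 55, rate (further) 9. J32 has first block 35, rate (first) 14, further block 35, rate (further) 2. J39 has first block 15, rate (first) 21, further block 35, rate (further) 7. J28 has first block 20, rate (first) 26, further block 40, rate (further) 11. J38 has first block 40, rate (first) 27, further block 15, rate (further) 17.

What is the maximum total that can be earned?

Order all 10 blocks by rate: J38/first 27 > J28/first 26 > J39/first 21 > J9/first 18 > J38/second 17 > J32/first 14 > J28/second 11 > J9/second 9 > J39/second 7 > J32/second 2.
J38/first (27): +40 → 65 left.
J28/first (26): +20 → 45 left.
J39/first (21): +15 → 30 left.
J9 first at 18: fill all 30 → 0 left.
Total = 27×40 + 26×20 + 21×15 + 18×30 = 2455.

2455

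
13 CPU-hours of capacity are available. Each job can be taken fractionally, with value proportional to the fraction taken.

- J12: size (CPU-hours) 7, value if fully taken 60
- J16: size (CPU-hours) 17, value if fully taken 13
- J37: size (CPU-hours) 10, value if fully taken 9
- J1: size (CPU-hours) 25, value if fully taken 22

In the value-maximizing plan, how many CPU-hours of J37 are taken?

6

Rank by value-to-size ratio: J12 60/7≈8.57, J37 9/10≈0.9, J1 22/25≈0.88, J16 13/17≈0.765.
All 7 CPU-hours of J12 fit (value 60) → 6 remain.
Fill the last 6 CPU-hours with part of J37: 6/10 of it earns 5.4.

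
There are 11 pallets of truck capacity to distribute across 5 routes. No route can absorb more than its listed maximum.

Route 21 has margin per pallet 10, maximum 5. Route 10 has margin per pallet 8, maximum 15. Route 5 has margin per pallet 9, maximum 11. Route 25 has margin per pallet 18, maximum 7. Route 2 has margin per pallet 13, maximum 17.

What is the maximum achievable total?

178

Rank by margin per pallet: Route 25 18 > Route 2 13 > Route 21 10 > Route 5 9 > Route 10 8.
Route 25 takes 7 to reach its cap of 7 ; 4 left.
Route 2 has room for 17 but only 4 remain, so it gets 4.
Total = 18×7 + 13×4 = 178.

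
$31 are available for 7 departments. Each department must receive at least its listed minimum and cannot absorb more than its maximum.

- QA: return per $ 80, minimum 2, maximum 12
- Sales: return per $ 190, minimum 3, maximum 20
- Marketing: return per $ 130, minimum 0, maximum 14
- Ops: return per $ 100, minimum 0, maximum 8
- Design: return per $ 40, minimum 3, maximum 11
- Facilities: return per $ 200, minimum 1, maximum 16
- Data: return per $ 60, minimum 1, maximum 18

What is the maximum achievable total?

5250

Meeting every minimum uses 2+3+0+0+3+1+1 = 10 $, leaving 21.
Rank by return per $: Facilities 200 > Sales 190 > Marketing 130 > Ops 100 > QA 80 > Data 60 > Design 40.
Facilities takes 15 more to reach its cap of 16 → 6 left.
Sales: +6 (room for 17) → 9. Pool exhausted.
Total = 80×2 + 190×9 + 40×3 + 200×16 + 60×1 = 5250.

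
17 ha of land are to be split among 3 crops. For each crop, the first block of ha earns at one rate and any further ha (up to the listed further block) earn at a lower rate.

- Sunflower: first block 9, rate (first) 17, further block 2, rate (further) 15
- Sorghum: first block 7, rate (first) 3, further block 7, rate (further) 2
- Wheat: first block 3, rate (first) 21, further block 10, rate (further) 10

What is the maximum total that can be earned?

Rank every tier by rate: Wheat/T1 21 > Sunflower/T1 17 > Sunflower/T2 15 > Wheat/T2 10 > Sorghum/T1 3 > Sorghum/T2 2.
Fill Wheat T1 block (3 at 21) — 14 left.
Sunflower/T1 (17): +9 — 5 left.
Sunflower/T2 (15): +2 — 3 left.
3 remain; put them into Wheat T2 at 10.
Total = 21×3 + 17×9 + 15×2 + 10×3 = 276.

276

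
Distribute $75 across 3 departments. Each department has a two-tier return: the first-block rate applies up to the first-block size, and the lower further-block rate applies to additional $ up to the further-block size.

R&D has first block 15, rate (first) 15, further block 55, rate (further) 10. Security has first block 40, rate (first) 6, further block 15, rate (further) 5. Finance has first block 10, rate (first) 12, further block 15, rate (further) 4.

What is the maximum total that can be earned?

Treat each block as its own option and order by rate: R&D/T1 15 > Finance/T1 12 > R&D/T2 10 > Security/T1 6 > Security/T2 5 > Finance/T2 4.
Fill R&D T1 block (15 at 15) ; 60 left.
Fill Finance T1 block (10 at 12) ; 50 left.
R&D T2 at 10: only 50 left, fill 50.
Total = 15×15 + 12×10 + 10×50 = 845.

845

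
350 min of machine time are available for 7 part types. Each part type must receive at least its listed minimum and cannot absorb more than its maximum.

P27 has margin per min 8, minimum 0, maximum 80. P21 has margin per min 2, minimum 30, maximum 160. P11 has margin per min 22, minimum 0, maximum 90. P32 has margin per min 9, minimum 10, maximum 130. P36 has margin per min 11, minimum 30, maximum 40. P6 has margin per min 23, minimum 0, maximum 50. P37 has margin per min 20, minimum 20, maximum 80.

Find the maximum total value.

5770

Meeting every minimum uses 0+30+0+10+30+0+20 = 90 min, leaving 260.
Order the part types by margin per min: P6 23 > P11 22 > P37 20 > P36 11 > P32 9 > P27 8 > P21 2.
P6: +50 to 50 (cap) → 210 left.
Give P11 90 more to hit its cap of 90 → 120 left.
P37: +60 to 80 (cap) → 60 left.
P36: +10 to 40 (cap) → 50 left.
P32: +50 (room for 120) → 60. Pool exhausted.
Total = 2×30 + 22×90 + 9×60 + 11×40 + 23×50 + 20×80 = 5770.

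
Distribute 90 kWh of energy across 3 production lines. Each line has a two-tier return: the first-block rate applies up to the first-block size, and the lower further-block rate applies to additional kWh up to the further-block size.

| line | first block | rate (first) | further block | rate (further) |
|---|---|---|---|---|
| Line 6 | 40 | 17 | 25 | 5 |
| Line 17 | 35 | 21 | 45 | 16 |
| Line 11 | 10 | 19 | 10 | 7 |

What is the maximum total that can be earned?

1685

Order all 6 blocks by rate: Line 17/T1 21 > Line 11/T1 19 > Line 6/T1 17 > Line 17/T2 16 > Line 11/T2 7 > Line 6/T2 5.
Line 17/T1 (21): +35 → 55 left.
Line 11 T1 at 19: fill all 10 → 45 left.
Line 6 T1 at 17: fill all 40 → 5 left.
5 remain; put them into Line 17 T2 at 16.
Total = 21×35 + 19×10 + 17×40 + 16×5 = 1685.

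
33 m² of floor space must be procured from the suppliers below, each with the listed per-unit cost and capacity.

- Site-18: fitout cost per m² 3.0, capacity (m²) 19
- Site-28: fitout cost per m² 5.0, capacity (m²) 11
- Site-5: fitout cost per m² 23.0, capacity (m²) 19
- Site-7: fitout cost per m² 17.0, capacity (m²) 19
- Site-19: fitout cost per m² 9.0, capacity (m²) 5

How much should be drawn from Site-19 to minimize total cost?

3

Use suppliers in increasing cost order.
Site-18 at 3.0: take all 19 m² — 14 still needed.
Take 11 from Site-28 at 5.0 — need 3 more.
Site-19 at 9.0: take 3 of its 5 — requirement met.
Site-7, Site-5: unused.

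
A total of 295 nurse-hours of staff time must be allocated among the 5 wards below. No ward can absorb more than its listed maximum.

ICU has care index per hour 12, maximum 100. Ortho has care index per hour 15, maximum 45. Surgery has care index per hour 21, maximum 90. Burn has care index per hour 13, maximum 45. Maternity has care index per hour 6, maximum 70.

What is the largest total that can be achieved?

4440

Order the wards by care index per hour: Surgery 21 > Ortho 15 > Burn 13 > ICU 12 > Maternity 6.
Surgery takes 90 to reach its cap of 90 → 205 left.
Give Ortho 45 to hit its cap of 45 → 160 left.
Burn takes 45 to reach its cap of 45 → 115 left.
ICU: +100 to 100 (cap) → 15 left.
Maternity has room for 70 but only 15 remain, so it gets 15.
Total = 12×100 + 15×45 + 21×90 + 13×45 + 6×15 = 4440.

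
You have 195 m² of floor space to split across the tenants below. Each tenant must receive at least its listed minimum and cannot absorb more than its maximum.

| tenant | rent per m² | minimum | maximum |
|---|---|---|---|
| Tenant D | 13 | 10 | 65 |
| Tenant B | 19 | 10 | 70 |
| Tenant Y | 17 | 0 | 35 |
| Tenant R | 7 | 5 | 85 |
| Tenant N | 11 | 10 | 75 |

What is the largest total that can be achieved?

3025

Meeting every minimum uses 10+10+0+5+10 = 35 m², leaving 160.
Rank by rent per m²: Tenant B 19 > Tenant Y 17 > Tenant D 13 > Tenant N 11 > Tenant R 7.
Tenant B takes 60 more to reach its cap of 70 ; 100 left.
Tenant Y: +35 to 35 (cap) ; 65 left.
Tenant D: +55 to 65 (cap) ; 10 left.
Tenant N: +10 (room for 65) → 20. Pool exhausted.
Total = 13×65 + 19×70 + 17×35 + 7×5 + 11×20 = 3025.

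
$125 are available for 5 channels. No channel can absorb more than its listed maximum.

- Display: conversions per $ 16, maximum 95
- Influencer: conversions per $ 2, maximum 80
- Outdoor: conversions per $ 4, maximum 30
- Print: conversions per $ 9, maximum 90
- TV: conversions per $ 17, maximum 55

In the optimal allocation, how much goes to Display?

70

Rank by conversions per $: TV 17 > Display 16 > Print 9 > Outdoor 4 > Influencer 2.
Give TV 55 to hit its cap of 55 → 70 left.
Display has room for 95 but only 70 remain, so it gets 70.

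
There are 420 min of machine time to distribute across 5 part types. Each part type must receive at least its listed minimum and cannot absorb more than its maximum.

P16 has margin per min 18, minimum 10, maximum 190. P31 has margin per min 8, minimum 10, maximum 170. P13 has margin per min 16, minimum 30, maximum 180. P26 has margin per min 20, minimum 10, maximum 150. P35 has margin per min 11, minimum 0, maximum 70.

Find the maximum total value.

7620

Meeting every minimum uses 10+10+30+10+0 = 60 min, leaving 360.
Rank by margin per min: P26 20 > P16 18 > P13 16 > P35 11 > P31 8.
Give P26 140 more to hit its cap of 150 — 220 left.
Give P16 180 more to hit its cap of 190 — 40 left.
P13: +40 (room for 150) → 70. Pool exhausted.
Total = 18×190 + 8×10 + 16×70 + 20×150 = 7620.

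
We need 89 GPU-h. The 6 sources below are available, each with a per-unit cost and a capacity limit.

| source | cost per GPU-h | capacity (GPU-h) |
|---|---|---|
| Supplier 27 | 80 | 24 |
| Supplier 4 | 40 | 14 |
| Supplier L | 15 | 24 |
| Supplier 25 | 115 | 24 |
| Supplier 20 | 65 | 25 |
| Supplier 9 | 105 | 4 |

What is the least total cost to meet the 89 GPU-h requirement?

4675

Fill from the cheapest source first.
Take 24 from Supplier L at 15 → need 65 more.
Supplier 4 at 40: take all 14 GPU-h → 51 still needed.
Supplier 20 (65): use full 25 → 26 GPU-h to go.
Supplier 27 (80): use full 24 → 2 GPU-h to go.
Take 2 from Supplier 9 at 105 to finish.
Supplier 25: unused.
Cost = 24×15 + 14×40 + 25×65 + 24×80 + 2×105 = 4675.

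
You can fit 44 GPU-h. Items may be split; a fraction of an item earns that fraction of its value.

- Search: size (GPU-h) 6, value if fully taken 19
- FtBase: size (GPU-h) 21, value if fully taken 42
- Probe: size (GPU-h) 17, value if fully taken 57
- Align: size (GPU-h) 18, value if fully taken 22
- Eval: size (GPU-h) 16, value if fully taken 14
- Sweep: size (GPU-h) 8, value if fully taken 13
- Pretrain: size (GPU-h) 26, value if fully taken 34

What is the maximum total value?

118

Rank by value-to-size ratio: Probe 57/17≈3.35, Search 19/6≈3.17, FtBase 42/21≈2, Sweep 13/8≈1.62, Pretrain 34/26≈1.31, Align 22/18≈1.22, Eval 14/16≈0.875.
All 17 GPU-h of Probe fit (value 57) → 27 remain.
All 6 GPU-h of Search fit (value 19) → 21 remain.
All 21 GPU-h of FtBase fit (value 42) → 0 remain.
Total value = 118.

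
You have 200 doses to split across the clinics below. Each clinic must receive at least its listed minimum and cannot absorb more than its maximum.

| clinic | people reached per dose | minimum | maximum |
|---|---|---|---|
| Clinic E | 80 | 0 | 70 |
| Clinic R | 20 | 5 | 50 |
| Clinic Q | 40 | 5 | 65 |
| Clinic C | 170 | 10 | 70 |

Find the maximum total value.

19800

Meeting every minimum uses 0+5+5+10 = 20 doses, leaving 180.
Highest people reached per dose first: Clinic C 170 > Clinic E 80 > Clinic Q 40 > Clinic R 20.
Clinic C takes 60 more to reach its cap of 70 → 120 left.
Give Clinic E 70 more to hit its cap of 70 → 50 left.
Clinic Q has room for 60 more but only 50 remain, so it gets 55.
Total = 80×70 + 20×5 + 40×55 + 170×70 = 19800.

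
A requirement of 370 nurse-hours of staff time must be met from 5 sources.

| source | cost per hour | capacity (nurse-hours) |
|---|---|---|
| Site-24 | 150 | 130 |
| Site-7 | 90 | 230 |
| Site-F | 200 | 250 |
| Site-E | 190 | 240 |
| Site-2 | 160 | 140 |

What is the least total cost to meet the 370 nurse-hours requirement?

41800

Fill from the cheapest source first.
Site-7 (90): use full 230 — 140 nurse-hours to go.
Take 130 from Site-24 at 150 — need 10 more.
Site-2 at 160: take 10 of its 140 — requirement met.
Site-E, Site-F: unused.
Cost = 230×90 + 130×150 + 10×160 = 41800.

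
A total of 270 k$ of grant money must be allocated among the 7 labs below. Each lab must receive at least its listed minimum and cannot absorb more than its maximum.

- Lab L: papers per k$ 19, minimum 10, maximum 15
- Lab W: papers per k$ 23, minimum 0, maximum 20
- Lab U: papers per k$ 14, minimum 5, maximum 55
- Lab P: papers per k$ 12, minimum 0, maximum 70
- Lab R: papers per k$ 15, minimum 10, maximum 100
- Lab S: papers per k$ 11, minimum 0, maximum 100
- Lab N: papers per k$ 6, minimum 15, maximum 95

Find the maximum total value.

3885

Meeting every minimum uses 10+0+5+0+10+0+15 = 40 k$, leaving 230.
Highest papers per k$ first: Lab W 23 > Lab L 19 > Lab R 15 > Lab U 14 > Lab P 12 > Lab S 11 > Lab N 6.
Lab W: +20 to 20 (cap) → 210 left.
Lab L: +5 to 15 (cap) → 205 left.
Lab R takes 90 more to reach its cap of 100 → 115 left.
Lab U takes 50 more to reach its cap of 55 → 65 left.
Lab P: +65 (room for 70) → 65. Pool exhausted.
Total = 19×15 + 23×20 + 14×55 + 12×65 + 15×100 + 6×15 = 3885.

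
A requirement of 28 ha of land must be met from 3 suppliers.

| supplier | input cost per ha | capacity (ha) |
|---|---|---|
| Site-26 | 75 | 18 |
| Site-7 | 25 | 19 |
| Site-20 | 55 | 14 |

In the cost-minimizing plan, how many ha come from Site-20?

Use suppliers in increasing cost order.
Take 19 from Site-7 at 25 → need 9 more.
Take 9 from Site-20 at 55 to finish.
Site-26: unused.

9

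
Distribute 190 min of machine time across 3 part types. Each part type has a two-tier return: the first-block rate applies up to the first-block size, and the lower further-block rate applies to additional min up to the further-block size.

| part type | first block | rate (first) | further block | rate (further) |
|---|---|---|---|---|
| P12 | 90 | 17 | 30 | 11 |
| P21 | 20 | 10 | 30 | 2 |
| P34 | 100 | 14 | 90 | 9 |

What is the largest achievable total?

Treat each block as its own option and order by rate: P12/T1 17 > P34/T1 14 > P12/T2 11 > P21/T1 10 > P34/T2 9 > P21/T2 2.
Fill P12 T1 block (90 at 17) — 100 left.
Fill P34 T1 block (100 at 14) — 0 left.
Total = 17×90 + 14×100 = 2930.

2930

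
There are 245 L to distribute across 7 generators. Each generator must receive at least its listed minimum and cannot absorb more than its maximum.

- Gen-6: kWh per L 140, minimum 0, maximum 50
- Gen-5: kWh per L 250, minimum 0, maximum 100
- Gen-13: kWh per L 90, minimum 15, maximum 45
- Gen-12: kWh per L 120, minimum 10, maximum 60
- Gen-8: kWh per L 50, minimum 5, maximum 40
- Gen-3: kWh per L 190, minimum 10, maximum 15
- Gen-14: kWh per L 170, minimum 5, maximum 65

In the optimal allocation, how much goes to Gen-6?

35

Meeting every minimum uses 0+0+15+10+5+10+5 = 45 L, leaving 200.
Order the generators by kWh per L: Gen-5 250 > Gen-3 190 > Gen-14 170 > Gen-6 140 > Gen-12 120 > Gen-13 90 > Gen-8 50.
Gen-5: +100 to 100 (cap) → 100 left.
Give Gen-3 5 more to hit its cap of 15 → 95 left.
Gen-14 takes 60 more to reach its cap of 65 → 35 left.
Gen-6: +35 (room for 50) → 35. Pool exhausted.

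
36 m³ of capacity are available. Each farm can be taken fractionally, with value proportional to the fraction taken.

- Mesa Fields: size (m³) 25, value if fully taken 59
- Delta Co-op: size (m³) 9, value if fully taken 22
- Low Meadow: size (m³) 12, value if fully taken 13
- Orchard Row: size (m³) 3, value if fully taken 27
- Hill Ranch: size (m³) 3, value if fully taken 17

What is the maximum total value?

115.56

Rank by value-to-size ratio: Orchard Row 27/3≈9, Hill Ranch 17/3≈5.67, Delta Co-op 22/9≈2.44, Mesa Fields 59/25≈2.36, Low Meadow 13/12≈1.08.
All 3 m³ of Orchard Row fit (value 27) — 33 remain.
All 3 m³ of Hill Ranch fit (value 17) — 30 remain.
Take all of Delta Co-op (9 m³, value 22) — 21 m³ left.
Fill the last 21 m³ with part of Mesa Fields: 21/25 of it earns 49.56.
Total value = 115.56.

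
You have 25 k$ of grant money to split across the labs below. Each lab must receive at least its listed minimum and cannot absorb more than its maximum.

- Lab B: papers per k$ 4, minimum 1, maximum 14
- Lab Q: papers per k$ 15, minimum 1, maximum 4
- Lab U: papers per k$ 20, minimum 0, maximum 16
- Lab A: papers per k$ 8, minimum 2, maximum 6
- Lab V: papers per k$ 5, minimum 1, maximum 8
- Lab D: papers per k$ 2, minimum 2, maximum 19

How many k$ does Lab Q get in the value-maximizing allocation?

Meeting every minimum uses 1+1+0+2+1+2 = 7 k$, leaving 18.
Highest papers per k$ first: Lab U 20 > Lab Q 15 > Lab A 8 > Lab V 5 > Lab B 4 > Lab D 2.
Lab U: +16 to 16 (cap) ; 2 left.
Lab Q has room for 3 more but only 2 remain, so it gets 3.

3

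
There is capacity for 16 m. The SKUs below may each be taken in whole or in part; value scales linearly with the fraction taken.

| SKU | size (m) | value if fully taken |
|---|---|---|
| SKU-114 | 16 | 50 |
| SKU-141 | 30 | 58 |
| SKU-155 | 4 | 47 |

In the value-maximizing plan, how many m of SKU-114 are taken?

12

Sort by value density: SKU-155 47/4≈11.8, SKU-114 50/16≈3.12, SKU-141 58/30≈1.93.
SKU-155: take in full, 4 m for value 47 → 12 left.
Only 12 m remain; take 12/16 of SKU-114 for value 50×12/16 = 37.5.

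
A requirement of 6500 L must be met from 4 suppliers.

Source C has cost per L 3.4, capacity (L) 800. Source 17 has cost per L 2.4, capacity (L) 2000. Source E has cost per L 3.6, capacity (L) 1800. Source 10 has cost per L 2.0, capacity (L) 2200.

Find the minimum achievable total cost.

Use suppliers in increasing cost order.
Take 2200 from Source 10 at 2.0 ; need 4300 more.
Source 17 at 2.4: take all 2000 L ; 2300 still needed.
Take 800 from Source C at 3.4 ; need 1500 more.
Source E (3.6): take the remaining 1500 ; done.
Cost = 2200×2.0 + 2000×2.4 + 800×3.4 + 1500×3.6 = 17320.

17320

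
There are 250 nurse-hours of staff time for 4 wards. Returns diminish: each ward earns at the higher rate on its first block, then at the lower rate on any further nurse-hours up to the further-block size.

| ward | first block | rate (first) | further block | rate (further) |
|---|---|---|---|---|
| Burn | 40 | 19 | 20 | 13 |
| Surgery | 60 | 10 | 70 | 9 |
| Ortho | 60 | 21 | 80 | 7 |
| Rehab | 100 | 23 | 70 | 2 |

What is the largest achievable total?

Treat each block as its own option and order by rate: Rehab/tier1 23 > Ortho/tier1 21 > Burn/tier1 19 > Burn/tier2 13 > Surgery/tier1 10 > Surgery/tier2 9 > Ortho/tier2 7 > Rehab/tier2 2.
Rehab/tier1 (23): +100 → 150 left.
Ortho/tier1 (21): +60 → 90 left.
Burn/tier1 (19): +40 → 50 left.
Burn/tier2 (13): +20 → 30 left.
30 remain; put them into Surgery tier1 at 10.
Total = 23×100 + 21×60 + 19×40 + 13×20 + 10×30 = 4880.

4880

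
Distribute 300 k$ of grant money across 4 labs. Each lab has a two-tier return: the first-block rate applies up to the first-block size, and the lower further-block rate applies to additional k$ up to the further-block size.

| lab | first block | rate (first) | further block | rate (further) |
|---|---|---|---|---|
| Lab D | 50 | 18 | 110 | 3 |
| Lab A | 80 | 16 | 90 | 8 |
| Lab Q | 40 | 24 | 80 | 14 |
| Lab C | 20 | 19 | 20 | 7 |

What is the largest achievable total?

Order all 8 blocks by rate: Lab Q/first 24 > Lab C/first 19 > Lab D/first 18 > Lab A/first 16 > Lab Q/second 14 > Lab A/second 8 > Lab C/second 7 > Lab D/second 3.
Lab Q/first (24): +40 ; 260 left.
Lab C first at 19: fill all 20 ; 240 left.
Lab D/first (18): +50 ; 190 left.
Lab A first at 16: fill all 80 ; 110 left.
Lab Q second at 14: fill all 80 ; 30 left.
Lab A second at 8: only 30 left, fill 30.
Total = 24×40 + 19×20 + 18×50 + 16×80 + 14×80 + 8×30 = 4880.

4880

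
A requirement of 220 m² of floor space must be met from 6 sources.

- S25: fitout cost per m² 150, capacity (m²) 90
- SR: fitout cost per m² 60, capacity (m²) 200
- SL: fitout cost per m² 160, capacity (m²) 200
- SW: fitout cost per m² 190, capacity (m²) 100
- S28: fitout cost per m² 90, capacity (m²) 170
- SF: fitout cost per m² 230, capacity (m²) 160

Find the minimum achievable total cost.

13800

Fill from the cheapest source first.
SR (60): use full 200 ; 20 m² to go.
Take 20 from S28 at 90 to finish.
S25, SL, SW, SF: unused.
Cost = 200×60 + 20×90 = 13800.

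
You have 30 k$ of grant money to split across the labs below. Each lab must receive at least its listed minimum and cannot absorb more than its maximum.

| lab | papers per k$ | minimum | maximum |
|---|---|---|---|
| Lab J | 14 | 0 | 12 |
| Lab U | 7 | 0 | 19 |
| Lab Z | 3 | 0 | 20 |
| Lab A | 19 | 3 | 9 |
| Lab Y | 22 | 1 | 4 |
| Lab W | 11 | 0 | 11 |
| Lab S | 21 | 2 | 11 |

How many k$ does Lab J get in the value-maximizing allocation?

6

Meeting every minimum uses 0+0+0+3+1+0+2 = 6 k$, leaving 24.
Highest papers per k$ first: Lab Y 22 > Lab S 21 > Lab A 19 > Lab J 14 > Lab W 11 > Lab U 7 > Lab Z 3.
Lab Y takes 3 more to reach its cap of 4 → 21 left.
Lab S: +9 to 11 (cap) → 12 left.
Lab A takes 6 more to reach its cap of 9 → 6 left.
Lab J has room for 12 more but only 6 remain, so it gets 6.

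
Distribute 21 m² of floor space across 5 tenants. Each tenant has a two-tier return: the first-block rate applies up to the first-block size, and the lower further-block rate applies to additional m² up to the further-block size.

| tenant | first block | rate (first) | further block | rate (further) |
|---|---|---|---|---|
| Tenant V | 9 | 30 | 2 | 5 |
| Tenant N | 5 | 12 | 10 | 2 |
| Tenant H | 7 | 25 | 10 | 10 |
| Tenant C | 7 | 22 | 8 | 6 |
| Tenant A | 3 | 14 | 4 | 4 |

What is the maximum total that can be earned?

555

Order all 10 blocks by rate: Tenant V/T1 30 > Tenant H/T1 25 > Tenant C/T1 22 > Tenant A/T1 14 > Tenant N/T1 12 > Tenant H/T2 10 > Tenant C/T2 6 > Tenant V/T2 5 > Tenant A/T2 4 > Tenant N/T2 2.
Fill Tenant V T1 block (9 at 30) — 12 left.
Tenant H T1 at 25: fill all 7 — 5 left.
Tenant C T1 at 22: only 5 left, fill 5.
Total = 30×9 + 25×7 + 22×5 = 555.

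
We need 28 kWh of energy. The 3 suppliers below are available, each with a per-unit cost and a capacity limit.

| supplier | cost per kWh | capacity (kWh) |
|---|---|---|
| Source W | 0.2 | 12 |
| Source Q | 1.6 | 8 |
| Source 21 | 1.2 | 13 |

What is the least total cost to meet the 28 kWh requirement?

22.8

Use suppliers in increasing cost order.
Take 12 from Source W at 0.2 → need 16 more.
Take 13 from Source 21 at 1.2 → need 3 more.
Source Q at 1.6: take 3 of its 8 → requirement met.
Cost = 12×0.2 + 13×1.2 + 3×1.6 = 22.8.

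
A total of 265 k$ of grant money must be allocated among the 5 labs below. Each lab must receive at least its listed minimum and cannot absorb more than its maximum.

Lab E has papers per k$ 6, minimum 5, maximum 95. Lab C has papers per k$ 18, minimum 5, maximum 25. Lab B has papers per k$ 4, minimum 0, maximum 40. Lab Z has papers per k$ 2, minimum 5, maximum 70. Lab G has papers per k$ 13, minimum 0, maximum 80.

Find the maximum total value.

Meeting every minimum uses 5+5+0+5+0 = 15 k$, leaving 250.
Highest papers per k$ first: Lab C 18 > Lab G 13 > Lab E 6 > Lab B 4 > Lab Z 2.
Lab C: +20 to 25 (cap) → 230 left.
Lab G: +80 to 80 (cap) → 150 left.
Lab E: +90 to 95 (cap) → 60 left.
Give Lab B 40 more to hit its cap of 40 → 20 left.
Only 20 left; Lab Z takes them to reach 25.
Total = 6×95 + 18×25 + 4×40 + 2×25 + 13×80 = 2270.

2270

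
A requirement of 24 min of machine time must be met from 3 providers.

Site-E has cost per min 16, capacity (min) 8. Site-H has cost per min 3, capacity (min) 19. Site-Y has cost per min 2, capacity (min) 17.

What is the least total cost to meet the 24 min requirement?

Cheapest first:
Take 17 from Site-Y at 2 → need 7 more.
Take 7 from Site-H at 3 to finish.
Site-E: unused.
Cost = 17×2 + 7×3 = 55.

55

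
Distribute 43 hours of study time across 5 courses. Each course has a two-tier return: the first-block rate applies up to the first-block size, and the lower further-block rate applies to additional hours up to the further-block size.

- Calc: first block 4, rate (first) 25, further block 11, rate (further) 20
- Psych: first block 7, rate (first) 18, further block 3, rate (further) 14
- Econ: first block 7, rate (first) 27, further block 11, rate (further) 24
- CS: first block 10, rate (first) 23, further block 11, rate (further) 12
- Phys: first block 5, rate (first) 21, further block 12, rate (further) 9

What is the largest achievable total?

1008

Treat each block as its own option and order by rate: Econ/T1 27 > Calc/T1 25 > Econ/T2 24 > CS/T1 23 > Phys/T1 21 > Calc/T2 20 > Psych/T1 18 > Psych/T2 14 > CS/T2 12 > Phys/T2 9.
Econ T1 at 27: fill all 7 → 36 left.
Fill Calc T1 block (4 at 25) → 32 left.
Fill Econ T2 block (11 at 24) → 21 left.
CS T1 at 23: fill all 10 → 11 left.
Fill Phys T1 block (5 at 21) → 6 left.
Calc T2 at 20: only 6 left, fill 6.
Total = 27×7 + 25×4 + 24×11 + 23×10 + 21×5 + 20×6 = 1008.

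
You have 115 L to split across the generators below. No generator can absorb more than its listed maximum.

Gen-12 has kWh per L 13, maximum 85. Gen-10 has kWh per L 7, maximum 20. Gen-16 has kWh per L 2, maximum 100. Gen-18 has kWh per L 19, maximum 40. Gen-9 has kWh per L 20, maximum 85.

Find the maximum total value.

2270

Rank by kWh per L: Gen-9 20 > Gen-18 19 > Gen-12 13 > Gen-10 7 > Gen-16 2.
Give Gen-9 85 to hit its cap of 85 ; 30 left.
Gen-18: +30 (room for 40) → 30. Pool exhausted.
Total = 19×30 + 20×85 = 2270.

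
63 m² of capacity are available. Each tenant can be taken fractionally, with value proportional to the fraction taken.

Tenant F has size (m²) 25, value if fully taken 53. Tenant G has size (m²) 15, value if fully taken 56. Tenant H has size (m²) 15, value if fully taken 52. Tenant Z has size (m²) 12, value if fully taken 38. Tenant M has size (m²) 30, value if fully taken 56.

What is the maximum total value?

Best value per unit of size first: Tenant G 56/15≈3.73, Tenant H 52/15≈3.47, Tenant Z 38/12≈3.17, Tenant F 53/25≈2.12, Tenant M 56/30≈1.87.
Tenant G: take in full, 15 m² for value 56 → 48 left.
All 15 m² of Tenant H fit (value 52) → 33 remain.
All 12 m² of Tenant Z fit (value 38) → 21 remain.
21 m² left: a 21/25 share of Tenant F gives 53×21/25 = 44.52.
Total value = 190.52.

190.52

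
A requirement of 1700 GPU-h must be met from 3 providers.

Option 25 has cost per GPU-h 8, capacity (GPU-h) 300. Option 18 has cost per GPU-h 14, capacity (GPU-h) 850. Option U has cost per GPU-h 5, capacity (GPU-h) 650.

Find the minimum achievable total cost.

16150

Fill from the cheapest provider first.
Option U (5): use full 650 — 1050 GPU-h to go.
Option 25 at 8: take all 300 GPU-h — 750 still needed.
Option 18 at 14: take 750 of its 850 — requirement met.
Cost = 650×5 + 300×8 + 750×14 = 16150.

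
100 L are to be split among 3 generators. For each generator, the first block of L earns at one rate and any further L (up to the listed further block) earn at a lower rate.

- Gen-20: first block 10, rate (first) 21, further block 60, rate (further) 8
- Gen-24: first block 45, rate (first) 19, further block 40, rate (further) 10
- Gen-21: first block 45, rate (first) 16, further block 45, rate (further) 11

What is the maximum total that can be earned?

1785

Rank every tier by rate: Gen-20/T1 21 > Gen-24/T1 19 > Gen-21/T1 16 > Gen-21/T2 11 > Gen-24/T2 10 > Gen-20/T2 8.
Gen-20/T1 (21): +10 — 90 left.
Gen-24 T1 at 19: fill all 45 — 45 left.
Gen-21 T1 at 16: fill all 45 — 0 left.
Total = 21×10 + 19×45 + 16×45 = 1785.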